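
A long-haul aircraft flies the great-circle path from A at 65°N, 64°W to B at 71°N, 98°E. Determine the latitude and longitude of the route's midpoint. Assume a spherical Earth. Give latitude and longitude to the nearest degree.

≈ 85°N, 22°W

From cos δ = sin φ₁ sin φ₂ + cos φ₁ cos φ₂ cos Δλ, the central angle is δ ≈ 0.758 rad (43.4°).
Interpolate at f = 1/2 with slerp weights a = sin((1−f)δ)/sin δ ≈ 0.538, b = sin(fδ)/sin δ ≈ 0.538.
p = a·p₁ + b·p₂ ≈ (0.075, -0.031, 0.997); φ = arcsin(p_z) ≈ 85.33°, λ = atan2(p_y, p_x) ≈ -22.32°.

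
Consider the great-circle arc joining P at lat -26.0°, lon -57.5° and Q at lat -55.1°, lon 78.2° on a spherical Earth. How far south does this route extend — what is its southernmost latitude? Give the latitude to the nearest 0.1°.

≈ -69.0°

The great circle lies in the plane with unit normal n̂ = (p₁ × p₂)/|p₁ × p₂|.
Here n̂_z ≈ +0.359; the vertex latitude is φ_max = arccos|n̂_z| ≈ 69.0°.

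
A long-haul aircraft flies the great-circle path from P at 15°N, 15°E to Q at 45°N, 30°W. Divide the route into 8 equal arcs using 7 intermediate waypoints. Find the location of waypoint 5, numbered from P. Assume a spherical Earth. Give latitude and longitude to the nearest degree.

Write both endpoints as unit vectors p₁, p₂ with components (cos φ cos λ, cos φ sin λ, sin φ).
The central angle between the endpoints is δ = arccos(p₁·p₂) ≈ 0.842 rad (48.2°).
Interpolate at f = 5/8 with slerp weights a = sin((1−f)δ)/sin δ ≈ 0.416, b = sin(fδ)/sin δ ≈ 0.673.
p = a·p₁ + b·p₂ ≈ (0.801, -0.134, 0.584); φ = arcsin(p_z) ≈ 35.72°, λ = atan2(p_y, p_x) ≈ -9.50°.

≈ 36°N, 9°W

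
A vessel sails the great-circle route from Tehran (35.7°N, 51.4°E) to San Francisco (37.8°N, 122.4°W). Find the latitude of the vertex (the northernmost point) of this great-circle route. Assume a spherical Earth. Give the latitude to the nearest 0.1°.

≈ 85.9°N

The great circle lies in the plane with unit normal n̂ = (p₁ × p₂)/|p₁ × p₂|.
Here n̂_z ≈ -0.072; the vertex latitude is φ_max = arccos|n̂_z| ≈ 85.9°.
Check via Clairaut: cos φ_max = |cos φ₁| · sin C = cos(35.7°)·sin(5.1°) ≈ 0.072, again giving ≈ 85.9°.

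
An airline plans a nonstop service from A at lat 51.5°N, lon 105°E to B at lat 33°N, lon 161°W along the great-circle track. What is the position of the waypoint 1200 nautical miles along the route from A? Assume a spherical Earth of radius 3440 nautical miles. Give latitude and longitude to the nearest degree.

Write both endpoints as unit vectors p₁, p₂ with components (cos φ cos λ, cos φ sin λ, sin φ).
The central angle between the endpoints is δ = arccos(p₁·p₂) ≈ 1.170 rad (67.1°). The total great-circle distance is δ·R ≈ 1.170 × 3440 ≈ 4026 nmi, so the target fraction is f = 1200/4026 ≈ 0.298.
Interpolate at f ≈ 0.298 with slerp weights a = sin((1−f)δ)/sin δ ≈ 0.795, b = sin(fδ)/sin δ ≈ 0.371.
p = a·p₁ + b·p₂ ≈ (-0.422, 0.377, 0.824); φ = arcsin(p_z) ≈ 55.53°, λ = atan2(p_y, p_x) ≈ 138.27°.

≈ lat 56°N, lon 138°E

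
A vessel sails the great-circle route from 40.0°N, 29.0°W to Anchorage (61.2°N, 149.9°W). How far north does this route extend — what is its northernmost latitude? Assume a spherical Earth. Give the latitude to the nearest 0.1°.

The great circle lies in the plane with unit normal n̂ = (p₁ × p₂)/|p₁ × p₂|.
Here n̂_z ≈ -0.341; the vertex latitude is φ_max = arccos|n̂_z| ≈ 70.0°.

≈ 70.0°N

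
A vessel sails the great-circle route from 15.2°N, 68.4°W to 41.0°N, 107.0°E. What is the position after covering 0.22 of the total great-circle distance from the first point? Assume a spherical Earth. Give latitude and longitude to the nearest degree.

≈ 42°N, 66°W

Convert each endpoint to a unit vector on the sphere (x = cos φ cos λ, y = cos φ sin λ, z = sin φ).
The central angle between the endpoints is δ = arccos(p₁·p₂) ≈ 2.158 rad (123.6°).
Interpolate at f = 0.22 with slerp weights a = sin((1−f)δ)/sin δ ≈ 1.194, b = sin(fδ)/sin δ ≈ 0.549.
p = a·p₁ + b·p₂ ≈ (0.303, -0.675, 0.673); φ = arcsin(p_z) ≈ 42.31°, λ = atan2(p_y, p_x) ≈ -65.82°.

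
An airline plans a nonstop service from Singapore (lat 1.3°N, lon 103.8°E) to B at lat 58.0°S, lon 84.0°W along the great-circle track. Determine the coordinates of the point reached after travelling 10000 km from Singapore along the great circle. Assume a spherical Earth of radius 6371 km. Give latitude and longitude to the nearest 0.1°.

≈ lat 84.9°S, lon 178.3°E

From cos δ = sin φ₁ sin φ₂ + cos φ₁ cos φ₂ cos Δλ, the central angle is δ ≈ 2.146 rad (123.0°). The total great-circle distance is δ·R ≈ 2.146 × 6371 ≈ 13673 km, so the target fraction is f = 10000/13673 ≈ 0.731.
Interpolate at f ≈ 0.731 with slerp weights a = sin((1−f)δ)/sin δ ≈ 0.650, b = sin(fδ)/sin δ ≈ 1.192.
p = a·p₁ + b·p₂ ≈ (-0.089, 0.003, -0.996); φ = arcsin(p_z) ≈ -84.90°, λ = atan2(p_y, p_x) ≈ 178.29°.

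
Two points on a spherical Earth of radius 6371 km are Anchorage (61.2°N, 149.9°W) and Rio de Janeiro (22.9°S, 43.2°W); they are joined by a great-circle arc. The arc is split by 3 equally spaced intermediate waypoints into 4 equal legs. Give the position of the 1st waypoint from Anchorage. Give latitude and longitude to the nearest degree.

≈ 51°N, 99°W

The haversine formula gives a central angle δ ≈ 2.058 rad (117.9°) between the endpoints.
Interpolate at f = 1/4 with slerp weights a = sin((1−f)δ)/sin δ ≈ 1.132, b = sin(fδ)/sin δ ≈ 0.557.
p = a·p₁ + b·p₂ ≈ (-0.097, -0.625, 0.775); φ = arcsin(p_z) ≈ 50.78°, λ = atan2(p_y, p_x) ≈ -98.87°.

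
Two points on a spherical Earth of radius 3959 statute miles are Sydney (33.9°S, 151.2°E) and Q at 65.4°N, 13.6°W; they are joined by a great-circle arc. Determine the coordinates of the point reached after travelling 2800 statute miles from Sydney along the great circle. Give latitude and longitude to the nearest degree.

≈ 6°N, 144°E

Convert each endpoint to a unit vector on the sphere (x = cos φ cos λ, y = cos φ sin λ, z = sin φ).
The central angle between the endpoints is δ = arccos(p₁·p₂) ≈ 2.569 rad (147.2°). The total great-circle distance is δ·R ≈ 2.569 × 3959 ≈ 10171 mi, so the target fraction is f = 2800/10171 ≈ 0.275.
Interpolate at f ≈ 0.275 with slerp weights a = sin((1−f)δ)/sin δ ≈ 1.768, b = sin(fδ)/sin δ ≈ 1.199.
p = a·p₁ + b·p₂ ≈ (-0.801, 0.590, 0.104); φ = arcsin(p_z) ≈ 5.98°, λ = atan2(p_y, p_x) ≈ 143.64°.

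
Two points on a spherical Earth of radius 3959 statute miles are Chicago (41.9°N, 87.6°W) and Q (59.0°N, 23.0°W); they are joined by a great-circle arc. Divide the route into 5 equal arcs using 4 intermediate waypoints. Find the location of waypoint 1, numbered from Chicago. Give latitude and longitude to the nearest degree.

The haversine formula gives a central angle δ ≈ 0.742 rad (42.5°) between the endpoints.
Interpolate at f = 1/5 with slerp weights a = sin((1−f)δ)/sin δ ≈ 0.828, b = sin(fδ)/sin δ ≈ 0.219.
p = a·p₁ + b·p₂ ≈ (0.130, -0.660, 0.740); φ = arcsin(p_z) ≈ 47.76°, λ = atan2(p_y, p_x) ≈ -78.89°.

≈ (48°N, 79°W)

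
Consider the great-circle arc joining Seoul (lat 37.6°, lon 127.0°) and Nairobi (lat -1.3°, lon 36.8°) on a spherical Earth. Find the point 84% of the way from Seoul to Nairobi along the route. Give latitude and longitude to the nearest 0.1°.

≈ lat 7.5°, lon 48.4°

Write both endpoints as unit vectors p₁, p₂ with components (cos φ cos λ, cos φ sin λ, sin φ).
The central angle between the endpoints is δ = arccos(p₁·p₂) ≈ 1.587 rad (91.0°).
Interpolate at f = 0.84 with slerp weights a = sin((1−f)δ)/sin δ ≈ 0.251, b = sin(fδ)/sin δ ≈ 0.972.
p = a·p₁ + b·p₂ ≈ (0.658, 0.741, 0.131); φ = arcsin(p_z) ≈ 7.54°, λ = atan2(p_y, p_x) ≈ 48.39°.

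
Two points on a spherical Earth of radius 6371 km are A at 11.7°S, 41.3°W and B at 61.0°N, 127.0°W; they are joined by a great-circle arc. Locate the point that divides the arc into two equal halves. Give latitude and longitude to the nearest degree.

Convert each endpoint to a unit vector on the sphere (x = cos φ cos λ, y = cos φ sin λ, z = sin φ).
The central angle between the endpoints is δ = arccos(p₁·p₂) ≈ 1.713 rad (98.2°).
Interpolate at f = 1/2 with slerp weights a = sin((1−f)δ)/sin δ ≈ 0.763, b = sin(fδ)/sin δ ≈ 0.763.
p = a·p₁ + b·p₂ ≈ (0.339, -0.789, 0.513); φ = arcsin(p_z) ≈ 30.85°, λ = atan2(p_y, p_x) ≈ -66.76°.

≈ 31°N, 67°W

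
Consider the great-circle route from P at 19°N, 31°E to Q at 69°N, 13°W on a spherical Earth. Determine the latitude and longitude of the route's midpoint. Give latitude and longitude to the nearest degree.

The haversine formula gives a central angle δ ≈ 0.991 rad (56.8°) between the endpoints.
Interpolate at f = 1/2 with slerp weights a = sin((1−f)δ)/sin δ ≈ 0.568, b = sin(fδ)/sin δ ≈ 0.568.
p = a·p₁ + b·p₂ ≈ (0.659, 0.231, 0.716); φ = arcsin(p_z) ≈ 45.70°, λ = atan2(p_y, p_x) ≈ 19.31°.

≈ 46°N, 19°E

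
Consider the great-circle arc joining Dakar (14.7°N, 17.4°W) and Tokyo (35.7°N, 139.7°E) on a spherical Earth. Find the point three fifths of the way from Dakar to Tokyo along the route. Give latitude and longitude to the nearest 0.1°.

Convert each endpoint to a unit vector on the sphere (x = cos φ cos λ, y = cos φ sin λ, z = sin φ).
The central angle between the endpoints is δ = arccos(p₁·p₂) ≈ 2.184 rad (125.1°).
Interpolate at f = 3/5 with slerp weights a = sin((1−f)δ)/sin δ ≈ 0.937, b = sin(fδ)/sin δ ≈ 1.182.
p = a·p₁ + b·p₂ ≈ (0.133, 0.349, 0.927); φ = arcsin(p_z) ≈ 68.03°, λ = atan2(p_y, p_x) ≈ 69.10°.

≈ 68.0°N, 69.1°E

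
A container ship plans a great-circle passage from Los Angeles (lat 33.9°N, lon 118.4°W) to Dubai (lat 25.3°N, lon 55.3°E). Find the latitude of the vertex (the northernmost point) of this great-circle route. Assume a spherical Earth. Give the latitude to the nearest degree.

The great circle lies in the plane with unit normal n̂ = (p₁ × p₂)/|p₁ × p₂|.
Here n̂_z ≈ +0.096; the vertex latitude is φ_max = arccos|n̂_z| ≈ 84.5°.
Check via Clairaut: cos φ_max = |cos φ₁| · sin C = cos(33.9°)·sin(6.6°) ≈ 0.096, again giving ≈ 84.5°.

≈ 85°N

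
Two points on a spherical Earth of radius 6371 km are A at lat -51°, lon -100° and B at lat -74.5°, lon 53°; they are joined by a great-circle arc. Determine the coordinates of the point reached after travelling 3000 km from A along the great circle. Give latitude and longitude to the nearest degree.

Convert each endpoint to a unit vector on the sphere (x = cos φ cos λ, y = cos φ sin λ, z = sin φ).
The central angle between the endpoints is δ = arccos(p₁·p₂) ≈ 0.929 rad (53.2°). The total great-circle distance is δ·R ≈ 0.929 × 6371 ≈ 5915 km, so the target fraction is f = 3000/5915 ≈ 0.507.
Interpolate at f ≈ 0.507 with slerp weights a = sin((1−f)δ)/sin δ ≈ 0.552, b = sin(fδ)/sin δ ≈ 0.567.
p = a·p₁ + b·p₂ ≈ (0.031, -0.221, -0.975); φ = arcsin(p_z) ≈ -77.10°, λ = atan2(p_y, p_x) ≈ -82.06°.

≈ lat -77°, lon -82°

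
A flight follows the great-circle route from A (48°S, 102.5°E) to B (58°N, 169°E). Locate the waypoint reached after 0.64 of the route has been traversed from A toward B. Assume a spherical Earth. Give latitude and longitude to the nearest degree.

≈ (21°N, 138°E)

The haversine formula gives a central angle δ ≈ 2.082 rad (119.3°) between the endpoints.
Interpolate at f = 0.64 with slerp weights a = sin((1−f)δ)/sin δ ≈ 0.781, b = sin(fδ)/sin δ ≈ 1.114.
p = a·p₁ + b·p₂ ≈ (-0.692, 0.623, 0.364); φ = arcsin(p_z) ≈ 21.37°, λ = atan2(p_y, p_x) ≈ 138.04°.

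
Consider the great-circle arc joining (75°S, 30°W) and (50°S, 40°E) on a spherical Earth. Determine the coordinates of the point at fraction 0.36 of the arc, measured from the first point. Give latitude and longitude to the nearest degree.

Convert each endpoint to a unit vector on the sphere (x = cos φ cos λ, y = cos φ sin λ, z = sin φ).
The central angle between the endpoints is δ = arccos(p₁·p₂) ≈ 0.649 rad (37.2°).
Interpolate at f = 0.36 with slerp weights a = sin((1−f)δ)/sin δ ≈ 0.668, b = sin(fδ)/sin δ ≈ 0.383.
p = a·p₁ + b·p₂ ≈ (0.338, 0.072, -0.938); φ = arcsin(p_z) ≈ -69.77°, λ = atan2(p_y, p_x) ≈ 12.00°.

≈ (70°S, 12°E)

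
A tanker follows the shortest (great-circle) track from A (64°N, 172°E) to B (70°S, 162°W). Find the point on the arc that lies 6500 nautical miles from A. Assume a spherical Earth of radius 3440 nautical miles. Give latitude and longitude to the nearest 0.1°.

≈ (43.5°S, 171.8°W)

Convert each endpoint to a unit vector on the sphere (x = cos φ cos λ, y = cos φ sin λ, z = sin φ).
The central angle between the endpoints is δ = arccos(p₁·p₂) ≈ 2.360 rad (135.2°). The total great-circle distance is δ·R ≈ 2.360 × 3440 ≈ 8119 nmi, so the target fraction is f = 6500/8119 ≈ 0.801.
Interpolate at f ≈ 0.801 with slerp weights a = sin((1−f)δ)/sin δ ≈ 0.644, b = sin(fδ)/sin δ ≈ 1.348.
p = a·p₁ + b·p₂ ≈ (-0.718, -0.103, -0.688); φ = arcsin(p_z) ≈ -43.50°, λ = atan2(p_y, p_x) ≈ -171.82°.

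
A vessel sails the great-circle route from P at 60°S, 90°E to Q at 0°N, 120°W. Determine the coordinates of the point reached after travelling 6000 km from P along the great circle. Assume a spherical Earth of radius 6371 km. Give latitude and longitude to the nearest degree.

From cos δ = sin φ₁ sin φ₂ + cos φ₁ cos φ₂ cos Δλ, the central angle is δ ≈ 2.019 rad (115.7°). The total great-circle distance is δ·R ≈ 2.019 × 6371 ≈ 12861 km, so the target fraction is f = 6000/12861 ≈ 0.467.
Interpolate at f ≈ 0.467 with slerp weights a = sin((1−f)δ)/sin δ ≈ 0.977, b = sin(fδ)/sin δ ≈ 0.897.
p = a·p₁ + b·p₂ ≈ (-0.449, -0.288, -0.846); φ = arcsin(p_z) ≈ -57.77°, λ = atan2(p_y, p_x) ≈ -147.25°.

≈ 58°S, 147°W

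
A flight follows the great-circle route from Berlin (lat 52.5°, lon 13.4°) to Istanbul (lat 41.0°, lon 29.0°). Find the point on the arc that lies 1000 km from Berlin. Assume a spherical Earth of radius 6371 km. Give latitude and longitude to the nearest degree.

Convert each endpoint to a unit vector on the sphere (x = cos φ cos λ, y = cos φ sin λ, z = sin φ).
The central angle between the endpoints is δ = arccos(p₁·p₂) ≈ 0.273 rad (15.6°). The total great-circle distance is δ·R ≈ 0.273 × 6371 ≈ 1738 km, so the target fraction is f = 1000/1738 ≈ 0.575.
Interpolate at f ≈ 0.575 with slerp weights a = sin((1−f)δ)/sin δ ≈ 0.429, b = sin(fδ)/sin δ ≈ 0.580.
p = a·p₁ + b·p₂ ≈ (0.637, 0.273, 0.721); φ = arcsin(p_z) ≈ 46.14°, λ = atan2(p_y, p_x) ≈ 23.18°.

≈ lat 46°, lon 23°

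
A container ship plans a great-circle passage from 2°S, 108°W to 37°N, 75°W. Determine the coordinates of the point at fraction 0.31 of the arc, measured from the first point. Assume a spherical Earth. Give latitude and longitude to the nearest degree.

≈ 11°N, 99°W

Write both endpoints as unit vectors p₁, p₂ with components (cos φ cos λ, cos φ sin λ, sin φ).
The central angle between the endpoints is δ = arccos(p₁·p₂) ≈ 0.865 rad (49.6°).
Interpolate at f = 0.31 with slerp weights a = sin((1−f)δ)/sin δ ≈ 0.739, b = sin(fδ)/sin δ ≈ 0.348.
p = a·p₁ + b·p₂ ≈ (-0.156, -0.970, 0.184); φ = arcsin(p_z) ≈ 10.59°, λ = atan2(p_y, p_x) ≈ -99.14°.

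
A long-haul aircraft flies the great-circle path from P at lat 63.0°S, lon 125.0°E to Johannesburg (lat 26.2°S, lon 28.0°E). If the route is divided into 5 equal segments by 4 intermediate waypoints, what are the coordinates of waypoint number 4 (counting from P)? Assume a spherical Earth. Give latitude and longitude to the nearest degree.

≈ lat 38°S, lon 36°E

From cos δ = sin φ₁ sin φ₂ + cos φ₁ cos φ₂ cos Δλ, the central angle is δ ≈ 1.220 rad (69.9°).
Interpolate at f = 4/5 with slerp weights a = sin((1−f)δ)/sin δ ≈ 0.257, b = sin(fδ)/sin δ ≈ 0.882.
p = a·p₁ + b·p₂ ≈ (0.632, 0.467, -0.619); φ = arcsin(p_z) ≈ -38.21°, λ = atan2(p_y, p_x) ≈ 36.48°.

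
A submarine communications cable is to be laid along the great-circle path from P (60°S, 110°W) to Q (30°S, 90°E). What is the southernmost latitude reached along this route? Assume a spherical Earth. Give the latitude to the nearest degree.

The great circle lies in the plane with unit normal n̂ = (p₁ × p₂)/|p₁ × p₂|.
Here n̂_z ≈ -0.148; the vertex latitude is φ_max = arccos|n̂_z| ≈ 81.5°.

≈ 81°S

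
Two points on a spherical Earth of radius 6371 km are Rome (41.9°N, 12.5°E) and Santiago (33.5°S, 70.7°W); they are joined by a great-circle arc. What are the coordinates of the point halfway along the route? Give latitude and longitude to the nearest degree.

≈ 6°N, 32°W

Convert each endpoint to a unit vector on the sphere (x = cos φ cos λ, y = cos φ sin λ, z = sin φ).
The central angle between the endpoints is δ = arccos(p₁·p₂) ≈ 1.870 rad (107.2°).
Interpolate at f = 1/2 with slerp weights a = sin((1−f)δ)/sin δ ≈ 0.842, b = sin(fδ)/sin δ ≈ 0.842.
p = a·p₁ + b·p₂ ≈ (0.844, -0.527, 0.098); φ = arcsin(p_z) ≈ 5.60°, λ = atan2(p_y, p_x) ≈ -31.98°.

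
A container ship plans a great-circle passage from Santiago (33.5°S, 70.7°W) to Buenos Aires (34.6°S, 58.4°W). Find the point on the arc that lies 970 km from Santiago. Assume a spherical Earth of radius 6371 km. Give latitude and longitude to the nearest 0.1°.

≈ 34.5°S, 60.2°W

Convert each endpoint to a unit vector on the sphere (x = cos φ cos λ, y = cos φ sin λ, z = sin φ).
The central angle between the endpoints is δ = arccos(p₁·p₂) ≈ 0.179 rad (10.2°). The total great-circle distance is δ·R ≈ 0.179 × 6371 ≈ 1139 km, so the target fraction is f = 970/1139 ≈ 0.852.
Interpolate at f ≈ 0.852 with slerp weights a = sin((1−f)δ)/sin δ ≈ 0.149, b = sin(fδ)/sin δ ≈ 0.853.
p = a·p₁ + b·p₂ ≈ (0.409, -0.715, -0.567); φ = arcsin(p_z) ≈ -34.51°, λ = atan2(p_y, p_x) ≈ -60.24°.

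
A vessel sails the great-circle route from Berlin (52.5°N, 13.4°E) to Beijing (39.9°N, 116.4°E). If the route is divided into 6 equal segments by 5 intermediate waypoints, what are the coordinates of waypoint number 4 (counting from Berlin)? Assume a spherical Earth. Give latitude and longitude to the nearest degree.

≈ 54°N, 92°E

The haversine formula gives a central angle δ ≈ 1.155 rad (66.2°) between the endpoints.
Interpolate at f = 4/6 with slerp weights a = sin((1−f)δ)/sin δ ≈ 0.411, b = sin(fδ)/sin δ ≈ 0.761.
p = a·p₁ + b·p₂ ≈ (-0.016, 0.581, 0.814); φ = arcsin(p_z) ≈ 54.47°, λ = atan2(p_y, p_x) ≈ 91.62°.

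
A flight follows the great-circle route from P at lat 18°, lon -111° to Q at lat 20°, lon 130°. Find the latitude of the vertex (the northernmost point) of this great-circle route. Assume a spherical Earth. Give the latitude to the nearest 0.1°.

The great circle lies in the plane with unit normal n̂ = (p₁ × p₂)/|p₁ × p₂|.
Here n̂_z ≈ -0.827; the vertex latitude is φ_max = arccos|n̂_z| ≈ 34.2°.
Check via Clairaut: cos φ_max = |cos φ₁| · sin C = cos(18.0°)·sin(60.4°) ≈ 0.827, again giving ≈ 34.2°.

≈ 34.2°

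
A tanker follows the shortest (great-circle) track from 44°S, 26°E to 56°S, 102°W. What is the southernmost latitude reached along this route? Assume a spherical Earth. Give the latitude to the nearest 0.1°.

The great circle lies in the plane with unit normal n̂ = (p₁ × p₂)/|p₁ × p₂|.
Here n̂_z ≈ -0.336; the vertex latitude is φ_max = arccos|n̂_z| ≈ 70.4°.
Check via Clairaut: cos φ_max = |cos φ₁| · sin C = cos(44.0°)·sin(152.2°) ≈ 0.336, again giving ≈ 70.4°.

≈ 70.4°S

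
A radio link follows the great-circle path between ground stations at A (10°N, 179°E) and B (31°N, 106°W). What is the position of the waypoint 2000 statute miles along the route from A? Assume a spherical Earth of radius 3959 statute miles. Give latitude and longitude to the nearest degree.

From cos δ = sin φ₁ sin φ₂ + cos φ₁ cos φ₂ cos Δλ, the central angle is δ ≈ 1.258 rad (72.1°). The total great-circle distance is δ·R ≈ 1.258 × 3959 ≈ 4980 mi, so the target fraction is f = 2000/4980 ≈ 0.402.
Interpolate at f ≈ 0.402 with slerp weights a = sin((1−f)δ)/sin δ ≈ 0.718, b = sin(fδ)/sin δ ≈ 0.509.
p = a·p₁ + b·p₂ ≈ (-0.828, -0.407, 0.387); φ = arcsin(p_z) ≈ 22.75°, λ = atan2(p_y, p_x) ≈ -153.83°.

≈ (23°N, 154°W)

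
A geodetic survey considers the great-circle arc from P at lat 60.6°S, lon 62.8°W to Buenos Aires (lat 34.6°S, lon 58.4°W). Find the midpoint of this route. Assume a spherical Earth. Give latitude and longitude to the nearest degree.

≈ lat 48°S, lon 60°W

Convert each endpoint to a unit vector on the sphere (x = cos φ cos λ, y = cos φ sin λ, z = sin φ).
The central angle between the endpoints is δ = arccos(p₁·p₂) ≈ 0.456 rad (26.2°).
Interpolate at f = 1/2 with slerp weights a = sin((1−f)δ)/sin δ ≈ 0.513, b = sin(fδ)/sin δ ≈ 0.513.
p = a·p₁ + b·p₂ ≈ (0.337, -0.584, -0.739); φ = arcsin(p_z) ≈ -47.62°, λ = atan2(p_y, p_x) ≈ -60.04°.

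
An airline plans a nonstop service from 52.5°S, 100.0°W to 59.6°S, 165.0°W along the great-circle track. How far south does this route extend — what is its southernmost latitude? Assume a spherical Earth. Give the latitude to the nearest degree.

≈ 61°S

The great circle lies in the plane with unit normal n̂ = (p₁ × p₂)/|p₁ × p₂|.
Here n̂_z ≈ -0.481; the vertex latitude is φ_max = arccos|n̂_z| ≈ 61.2°.
Check via Clairaut: cos φ_max = |cos φ₁| · sin C = cos(52.5°)·sin(127.8°) ≈ 0.481, again giving ≈ 61.2°.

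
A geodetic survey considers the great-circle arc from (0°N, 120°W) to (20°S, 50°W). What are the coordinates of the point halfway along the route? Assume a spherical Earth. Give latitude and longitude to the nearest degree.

The haversine formula gives a central angle δ ≈ 1.244 rad (71.3°) between the endpoints.
Interpolate at f = 1/2 with slerp weights a = sin((1−f)δ)/sin δ ≈ 0.615, b = sin(fδ)/sin δ ≈ 0.615.
p = a·p₁ + b·p₂ ≈ (0.064, -0.976, -0.210); φ = arcsin(p_z) ≈ -12.15°, λ = atan2(p_y, p_x) ≈ -86.25°.

≈ (12°S, 86°W)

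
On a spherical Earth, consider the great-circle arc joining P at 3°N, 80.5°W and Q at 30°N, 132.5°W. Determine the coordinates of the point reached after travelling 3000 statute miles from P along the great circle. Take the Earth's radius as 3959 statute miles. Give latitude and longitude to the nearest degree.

≈ 25°N, 119°W

Write both endpoints as unit vectors p₁, p₂ with components (cos φ cos λ, cos φ sin λ, sin φ).
The central angle between the endpoints is δ = arccos(p₁·p₂) ≈ 0.978 rad (56.0°). The total great-circle distance is δ·R ≈ 0.978 × 3959 ≈ 3872 mi, so the target fraction is f = 3000/3872 ≈ 0.775.
Interpolate at f ≈ 0.775 with slerp weights a = sin((1−f)δ)/sin δ ≈ 0.263, b = sin(fδ)/sin δ ≈ 0.829.
p = a·p₁ + b·p₂ ≈ (-0.441, -0.789, 0.428); φ = arcsin(p_z) ≈ 25.35°, λ = atan2(p_y, p_x) ≈ -119.24°.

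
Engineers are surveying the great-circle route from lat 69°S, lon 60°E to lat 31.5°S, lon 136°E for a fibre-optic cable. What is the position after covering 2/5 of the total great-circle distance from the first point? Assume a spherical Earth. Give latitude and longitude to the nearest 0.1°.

Convert each endpoint to a unit vector on the sphere (x = cos φ cos λ, y = cos φ sin λ, z = sin φ).
The central angle between the endpoints is δ = arccos(p₁·p₂) ≈ 0.974 rad (55.8°).
Interpolate at f = 2/5 with slerp weights a = sin((1−f)δ)/sin δ ≈ 0.667, b = sin(fδ)/sin δ ≈ 0.459.
p = a·p₁ + b·p₂ ≈ (-0.162, 0.479, -0.863); φ = arcsin(p_z) ≈ -59.62°, λ = atan2(p_y, p_x) ≈ 108.70°.

≈ lat 59.6°S, lon 108.7°E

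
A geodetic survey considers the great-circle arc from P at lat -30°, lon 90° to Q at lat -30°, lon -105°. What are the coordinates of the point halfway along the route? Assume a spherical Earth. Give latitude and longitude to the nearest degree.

≈ lat -77°, lon 172°

Write both endpoints as unit vectors p₁, p₂ with components (cos φ cos λ, cos φ sin λ, sin φ).
The central angle between the endpoints is δ = arccos(p₁·p₂) ≈ 2.065 rad (118.3°).
Interpolate at f = 1/2 with slerp weights a = sin((1−f)δ)/sin δ ≈ 0.975, b = sin(fδ)/sin δ ≈ 0.975.
p = a·p₁ + b·p₂ ≈ (-0.219, 0.029, -0.975); φ = arcsin(p_z) ≈ -77.26°, λ = atan2(p_y, p_x) ≈ 172.50°.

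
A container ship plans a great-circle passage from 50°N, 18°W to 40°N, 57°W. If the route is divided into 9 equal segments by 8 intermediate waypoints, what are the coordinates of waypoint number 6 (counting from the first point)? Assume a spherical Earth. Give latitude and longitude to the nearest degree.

The haversine formula gives a central angle δ ≈ 0.505 rad (28.9°) between the endpoints.
Interpolate at f = 6/9 with slerp weights a = sin((1−f)δ)/sin δ ≈ 0.346, b = sin(fδ)/sin δ ≈ 0.683.
p = a·p₁ + b·p₂ ≈ (0.497, -0.507, 0.704); φ = arcsin(p_z) ≈ 44.76°, λ = atan2(p_y, p_x) ≈ -45.62°.

≈ 45°N, 46°W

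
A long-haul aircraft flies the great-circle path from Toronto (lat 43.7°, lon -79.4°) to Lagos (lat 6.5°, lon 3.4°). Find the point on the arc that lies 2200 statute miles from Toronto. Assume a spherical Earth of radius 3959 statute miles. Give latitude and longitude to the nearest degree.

≈ lat 36°, lon -39°

Write both endpoints as unit vectors p₁, p₂ with components (cos φ cos λ, cos φ sin λ, sin φ).
The central angle between the endpoints is δ = arccos(p₁·p₂) ≈ 1.402 rad (80.3°). The total great-circle distance is δ·R ≈ 1.402 × 3959 ≈ 5550 mi, so the target fraction is f = 2200/5550 ≈ 0.396.
Interpolate at f ≈ 0.396 with slerp weights a = sin((1−f)δ)/sin δ ≈ 0.759, b = sin(fδ)/sin δ ≈ 0.535.
p = a·p₁ + b·p₂ ≈ (0.632, -0.508, 0.585); φ = arcsin(p_z) ≈ 35.82°, λ = atan2(p_y, p_x) ≈ -38.81°.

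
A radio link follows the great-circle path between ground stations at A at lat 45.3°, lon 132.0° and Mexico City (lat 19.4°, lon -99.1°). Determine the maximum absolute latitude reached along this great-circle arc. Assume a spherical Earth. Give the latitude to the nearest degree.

≈ 58°

The great circle lies in the plane with unit normal n̂ = (p₁ × p₂)/|p₁ × p₂|.
Here n̂_z ≈ +0.525; the vertex latitude is φ_max = arccos|n̂_z| ≈ 58.3°.
Check via Clairaut: cos φ_max = |cos φ₁| · sin C = cos(45.3°)·sin(48.3°) ≈ 0.525, again giving ≈ 58.3°.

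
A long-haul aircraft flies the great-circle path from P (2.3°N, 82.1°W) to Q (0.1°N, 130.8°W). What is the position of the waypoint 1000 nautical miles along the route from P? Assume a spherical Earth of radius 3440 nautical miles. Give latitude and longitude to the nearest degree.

Convert each endpoint to a unit vector on the sphere (x = cos φ cos λ, y = cos φ sin λ, z = sin φ).
The central angle between the endpoints is δ = arccos(p₁·p₂) ≈ 0.851 rad (48.7°). The total great-circle distance is δ·R ≈ 0.851 × 3440 ≈ 2926 nmi, so the target fraction is f = 1000/2926 ≈ 0.342.
Interpolate at f ≈ 0.342 with slerp weights a = sin((1−f)δ)/sin δ ≈ 0.707, b = sin(fδ)/sin δ ≈ 0.381.
p = a·p₁ + b·p₂ ≈ (-0.152, -0.988, 0.029); φ = arcsin(p_z) ≈ 1.66°, λ = atan2(p_y, p_x) ≈ -98.75°.

≈ (2°N, 99°W)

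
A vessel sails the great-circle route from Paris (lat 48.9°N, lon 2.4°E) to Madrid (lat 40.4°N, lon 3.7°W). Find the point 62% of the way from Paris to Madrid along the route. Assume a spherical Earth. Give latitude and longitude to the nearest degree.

The haversine formula gives a central angle δ ≈ 0.166 rad (9.5°) between the endpoints.
Interpolate at f = 0.62 with slerp weights a = sin((1−f)δ)/sin δ ≈ 0.382, b = sin(fδ)/sin δ ≈ 0.622.
p = a·p₁ + b·p₂ ≈ (0.723, -0.020, 0.690); φ = arcsin(p_z) ≈ 43.67°, λ = atan2(p_y, p_x) ≈ -1.59°.

≈ lat 44°N, lon 2°W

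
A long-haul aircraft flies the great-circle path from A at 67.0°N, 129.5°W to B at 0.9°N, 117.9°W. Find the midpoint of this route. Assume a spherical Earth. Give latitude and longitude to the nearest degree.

Convert each endpoint to a unit vector on the sphere (x = cos φ cos λ, y = cos φ sin λ, z = sin φ).
The central angle between the endpoints is δ = arccos(p₁·p₂) ≈ 1.162 rad (66.6°).
Interpolate at f = 1/2 with slerp weights a = sin((1−f)δ)/sin δ ≈ 0.598, b = sin(fδ)/sin δ ≈ 0.598.
p = a·p₁ + b·p₂ ≈ (-0.429, -0.709, 0.560); φ = arcsin(p_z) ≈ 34.06°, λ = atan2(p_y, p_x) ≈ -121.15°.

≈ 34°N, 121°W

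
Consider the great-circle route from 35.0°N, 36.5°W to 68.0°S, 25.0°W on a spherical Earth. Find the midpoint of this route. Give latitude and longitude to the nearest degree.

Write both endpoints as unit vectors p₁, p₂ with components (cos φ cos λ, cos φ sin λ, sin φ).
The central angle between the endpoints is δ = arccos(p₁·p₂) ≈ 1.804 rad (103.4°).
Interpolate at f = 1/2 with slerp weights a = sin((1−f)δ)/sin δ ≈ 0.806, b = sin(fδ)/sin δ ≈ 0.806.
p = a·p₁ + b·p₂ ≈ (0.805, -0.521, -0.285); φ = arcsin(p_z) ≈ -16.57°, λ = atan2(p_y, p_x) ≈ -32.90°.

≈ 17°S, 33°W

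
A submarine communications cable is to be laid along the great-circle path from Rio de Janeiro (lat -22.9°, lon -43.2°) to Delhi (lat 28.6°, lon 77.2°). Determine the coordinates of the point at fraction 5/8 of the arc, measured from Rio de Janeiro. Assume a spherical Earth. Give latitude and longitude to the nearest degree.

From cos δ = sin φ₁ sin φ₂ + cos φ₁ cos φ₂ cos Δλ, the central angle is δ ≈ 2.209 rad (126.6°).
Interpolate at f = 5/8 with slerp weights a = sin((1−f)δ)/sin δ ≈ 0.917, b = sin(fδ)/sin δ ≈ 1.222.
p = a·p₁ + b·p₂ ≈ (0.854, 0.468, 0.228); φ = arcsin(p_z) ≈ 13.19°, λ = atan2(p_y, p_x) ≈ 28.74°.

≈ lat 13°, lon 29°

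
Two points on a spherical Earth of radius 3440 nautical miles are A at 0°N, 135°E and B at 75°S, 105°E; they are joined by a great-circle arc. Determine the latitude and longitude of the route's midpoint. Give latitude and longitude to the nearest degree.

≈ 38°S, 129°E

Convert each endpoint to a unit vector on the sphere (x = cos φ cos λ, y = cos φ sin λ, z = sin φ).
The central angle between the endpoints is δ = arccos(p₁·p₂) ≈ 1.345 rad (77.0°).
Interpolate at f = 1/2 with slerp weights a = sin((1−f)δ)/sin δ ≈ 0.639, b = sin(fδ)/sin δ ≈ 0.639.
p = a·p₁ + b·p₂ ≈ (-0.495, 0.612, -0.617); φ = arcsin(p_z) ≈ -38.12°, λ = atan2(p_y, p_x) ≈ 128.97°.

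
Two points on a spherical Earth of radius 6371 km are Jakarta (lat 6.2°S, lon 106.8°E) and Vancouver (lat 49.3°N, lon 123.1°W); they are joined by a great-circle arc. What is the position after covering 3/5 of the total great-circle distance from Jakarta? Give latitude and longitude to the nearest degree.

≈ lat 48°N, lon 161°E

Convert each endpoint to a unit vector on the sphere (x = cos φ cos λ, y = cos φ sin λ, z = sin φ).
The central angle between the endpoints is δ = arccos(p₁·p₂) ≈ 2.094 rad (120.0°).
Interpolate at f = 3/5 with slerp weights a = sin((1−f)δ)/sin δ ≈ 0.858, b = sin(fδ)/sin δ ≈ 1.098.
p = a·p₁ + b·p₂ ≈ (-0.637, 0.217, 0.740); φ = arcsin(p_z) ≈ 47.69°, λ = atan2(p_y, p_x) ≈ 161.23°.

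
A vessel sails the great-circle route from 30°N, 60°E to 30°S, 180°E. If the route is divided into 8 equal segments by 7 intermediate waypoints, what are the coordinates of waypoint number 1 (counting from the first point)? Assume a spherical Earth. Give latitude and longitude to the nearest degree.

≈ 24°N, 77°E

From cos δ = sin φ₁ sin φ₂ + cos φ₁ cos φ₂ cos Δλ, the central angle is δ ≈ 2.246 rad (128.7°).
Interpolate at f = 1/8 with slerp weights a = sin((1−f)δ)/sin δ ≈ 1.183, b = sin(fδ)/sin δ ≈ 0.355.
p = a·p₁ + b·p₂ ≈ (0.205, 0.887, 0.414); φ = arcsin(p_z) ≈ 24.45°, λ = atan2(p_y, p_x) ≈ 77.00°.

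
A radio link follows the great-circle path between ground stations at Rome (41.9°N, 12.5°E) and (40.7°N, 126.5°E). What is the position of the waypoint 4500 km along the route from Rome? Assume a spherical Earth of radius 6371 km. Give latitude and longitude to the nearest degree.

The haversine formula gives a central angle δ ≈ 1.363 rad (78.1°) between the endpoints. The total great-circle distance is δ·R ≈ 1.363 × 6371 ≈ 8686 km, so the target fraction is f = 4500/8686 ≈ 0.518.
Interpolate at f ≈ 0.518 with slerp weights a = sin((1−f)δ)/sin δ ≈ 0.624, b = sin(fδ)/sin δ ≈ 0.663.
p = a·p₁ + b·p₂ ≈ (0.154, 0.505, 0.849); φ = arcsin(p_z) ≈ 58.14°, λ = atan2(p_y, p_x) ≈ 72.99°.

≈ (58°N, 73°E)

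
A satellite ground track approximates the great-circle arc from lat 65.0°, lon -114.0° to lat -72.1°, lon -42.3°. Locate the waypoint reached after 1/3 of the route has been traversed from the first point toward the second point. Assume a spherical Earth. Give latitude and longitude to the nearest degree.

≈ lat 19°, lon -90°

The haversine formula gives a central angle δ ≈ 2.535 rad (145.3°) between the endpoints.
Interpolate at f = 1/3 with slerp weights a = sin((1−f)δ)/sin δ ≈ 1.742, b = sin(fδ)/sin δ ≈ 1.312.
p = a·p₁ + b·p₂ ≈ (-0.001, -0.944, 0.330); φ = arcsin(p_z) ≈ 19.27°, λ = atan2(p_y, p_x) ≈ -90.07°.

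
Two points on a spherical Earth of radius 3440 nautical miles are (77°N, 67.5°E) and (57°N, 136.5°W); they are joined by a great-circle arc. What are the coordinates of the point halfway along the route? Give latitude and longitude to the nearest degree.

Convert each endpoint to a unit vector on the sphere (x = cos φ cos λ, y = cos φ sin λ, z = sin φ).
The central angle between the endpoints is δ = arccos(p₁·p₂) ≈ 0.788 rad (45.2°).
Interpolate at f = 1/2 with slerp weights a = sin((1−f)δ)/sin δ ≈ 0.541, b = sin(fδ)/sin δ ≈ 0.541.
p = a·p₁ + b·p₂ ≈ (-0.167, -0.090, 0.982); φ = arcsin(p_z) ≈ 79.04°, λ = atan2(p_y, p_x) ≈ -151.60°.

≈ (79°N, 152°W)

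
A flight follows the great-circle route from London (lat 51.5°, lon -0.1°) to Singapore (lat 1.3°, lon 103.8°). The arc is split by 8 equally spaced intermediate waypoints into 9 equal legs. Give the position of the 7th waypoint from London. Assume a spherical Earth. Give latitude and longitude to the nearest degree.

From cos δ = sin φ₁ sin φ₂ + cos φ₁ cos φ₂ cos Δλ, the central angle is δ ≈ 1.703 rad (97.6°).
Interpolate at f = 7/9 with slerp weights a = sin((1−f)δ)/sin δ ≈ 0.373, b = sin(fδ)/sin δ ≈ 0.978.
p = a·p₁ + b·p₂ ≈ (-0.001, 0.949, 0.314); φ = arcsin(p_z) ≈ 18.29°, λ = atan2(p_y, p_x) ≈ 90.08°.

≈ lat 18°, lon 90°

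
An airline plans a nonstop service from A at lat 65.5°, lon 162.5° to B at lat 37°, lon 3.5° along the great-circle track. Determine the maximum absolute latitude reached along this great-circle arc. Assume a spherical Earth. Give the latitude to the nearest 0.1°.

≈ 83.0°

The great circle lies in the plane with unit normal n̂ = (p₁ × p₂)/|p₁ × p₂|.
Here n̂_z ≈ -0.122; the vertex latitude is φ_max = arccos|n̂_z| ≈ 83.0°.
Check via Clairaut: cos φ_max = |cos φ₁| · sin C = cos(65.5°)·sin(17.1°) ≈ 0.122, again giving ≈ 83.0°.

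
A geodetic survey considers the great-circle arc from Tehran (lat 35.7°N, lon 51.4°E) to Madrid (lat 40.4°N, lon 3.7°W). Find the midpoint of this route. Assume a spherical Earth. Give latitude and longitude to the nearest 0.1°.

From cos δ = sin φ₁ sin φ₂ + cos φ₁ cos φ₂ cos Δλ, the central angle is δ ≈ 0.749 rad (42.9°).
Interpolate at f = 1/2 with slerp weights a = sin((1−f)δ)/sin δ ≈ 0.537, b = sin(fδ)/sin δ ≈ 0.537.
p = a·p₁ + b·p₂ ≈ (0.681, 0.315, 0.662); φ = arcsin(p_z) ≈ 41.43°, λ = atan2(p_y, p_x) ≈ 24.81°.

≈ lat 41.4°N, lon 24.8°E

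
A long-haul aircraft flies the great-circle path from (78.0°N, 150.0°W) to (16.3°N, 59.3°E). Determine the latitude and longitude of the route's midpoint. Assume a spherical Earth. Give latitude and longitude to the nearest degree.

Convert each endpoint to a unit vector on the sphere (x = cos φ cos λ, y = cos φ sin λ, z = sin φ).
The central angle between the endpoints is δ = arccos(p₁·p₂) ≈ 1.470 rad (84.2°).
Interpolate at f = 1/2 with slerp weights a = sin((1−f)δ)/sin δ ≈ 0.674, b = sin(fδ)/sin δ ≈ 0.674.
p = a·p₁ + b·p₂ ≈ (0.209, 0.486, 0.848); φ = arcsin(p_z) ≈ 58.05°, λ = atan2(p_y, p_x) ≈ 66.75°.

≈ (58°N, 67°E)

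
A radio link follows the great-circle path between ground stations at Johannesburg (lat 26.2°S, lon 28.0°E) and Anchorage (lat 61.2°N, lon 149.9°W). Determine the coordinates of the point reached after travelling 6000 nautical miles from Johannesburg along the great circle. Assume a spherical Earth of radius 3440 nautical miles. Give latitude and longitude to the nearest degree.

Write both endpoints as unit vectors p₁, p₂ with components (cos φ cos λ, cos φ sin λ, sin φ).
The central angle between the endpoints is δ = arccos(p₁·p₂) ≈ 2.530 rad (145.0°). The total great-circle distance is δ·R ≈ 2.530 × 3440 ≈ 8704 nmi, so the target fraction is f = 6000/8704 ≈ 0.689.
Interpolate at f ≈ 0.689 with slerp weights a = sin((1−f)δ)/sin δ ≈ 1.233, b = sin(fδ)/sin δ ≈ 1.716.
p = a·p₁ + b·p₂ ≈ (0.261, 0.105, 0.960); φ = arcsin(p_z) ≈ 73.65°, λ = atan2(p_y, p_x) ≈ 21.82°.

≈ lat 74°N, lon 22°E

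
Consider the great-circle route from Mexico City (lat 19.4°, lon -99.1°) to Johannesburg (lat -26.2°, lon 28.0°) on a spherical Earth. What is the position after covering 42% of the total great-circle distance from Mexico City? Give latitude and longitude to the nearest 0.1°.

Write both endpoints as unit vectors p₁, p₂ with components (cos φ cos λ, cos φ sin λ, sin φ).
The central angle between the endpoints is δ = arccos(p₁·p₂) ≈ 2.288 rad (131.1°).
Interpolate at f = 0.42 with slerp weights a = sin((1−f)δ)/sin δ ≈ 1.287, b = sin(fδ)/sin δ ≈ 1.087.
p = a·p₁ + b·p₂ ≈ (0.669, -0.741, -0.052); φ = arcsin(p_z) ≈ -3.01°, λ = atan2(p_y, p_x) ≈ -47.90°.

≈ lat -3.0°, lon -47.9°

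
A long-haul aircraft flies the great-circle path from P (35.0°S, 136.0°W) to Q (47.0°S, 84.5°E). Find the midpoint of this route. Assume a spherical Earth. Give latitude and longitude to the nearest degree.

The haversine formula gives a central angle δ ≈ 1.576 rad (90.3°) between the endpoints.
Interpolate at f = 1/2 with slerp weights a = sin((1−f)δ)/sin δ ≈ 0.709, b = sin(fδ)/sin δ ≈ 0.709.
p = a·p₁ + b·p₂ ≈ (-0.371, 0.078, -0.925); φ = arcsin(p_z) ≈ -67.70°, λ = atan2(p_y, p_x) ≈ 168.16°.

≈ (68°S, 168°E)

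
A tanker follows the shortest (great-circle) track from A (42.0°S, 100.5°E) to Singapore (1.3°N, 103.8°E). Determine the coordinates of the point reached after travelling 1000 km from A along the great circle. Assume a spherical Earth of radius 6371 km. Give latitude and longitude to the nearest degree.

≈ (33°S, 101°E)

From cos δ = sin φ₁ sin φ₂ + cos φ₁ cos φ₂ cos Δλ, the central angle is δ ≈ 0.758 rad (43.4°). The total great-circle distance is δ·R ≈ 0.758 × 6371 ≈ 4826 km, so the target fraction is f = 1000/4826 ≈ 0.207.
Interpolate at f ≈ 0.207 with slerp weights a = sin((1−f)δ)/sin δ ≈ 0.822, b = sin(fδ)/sin δ ≈ 0.227.
p = a·p₁ + b·p₂ ≈ (-0.166, 0.822, -0.545); φ = arcsin(p_z) ≈ -33.03°, λ = atan2(p_y, p_x) ≈ 101.39°.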